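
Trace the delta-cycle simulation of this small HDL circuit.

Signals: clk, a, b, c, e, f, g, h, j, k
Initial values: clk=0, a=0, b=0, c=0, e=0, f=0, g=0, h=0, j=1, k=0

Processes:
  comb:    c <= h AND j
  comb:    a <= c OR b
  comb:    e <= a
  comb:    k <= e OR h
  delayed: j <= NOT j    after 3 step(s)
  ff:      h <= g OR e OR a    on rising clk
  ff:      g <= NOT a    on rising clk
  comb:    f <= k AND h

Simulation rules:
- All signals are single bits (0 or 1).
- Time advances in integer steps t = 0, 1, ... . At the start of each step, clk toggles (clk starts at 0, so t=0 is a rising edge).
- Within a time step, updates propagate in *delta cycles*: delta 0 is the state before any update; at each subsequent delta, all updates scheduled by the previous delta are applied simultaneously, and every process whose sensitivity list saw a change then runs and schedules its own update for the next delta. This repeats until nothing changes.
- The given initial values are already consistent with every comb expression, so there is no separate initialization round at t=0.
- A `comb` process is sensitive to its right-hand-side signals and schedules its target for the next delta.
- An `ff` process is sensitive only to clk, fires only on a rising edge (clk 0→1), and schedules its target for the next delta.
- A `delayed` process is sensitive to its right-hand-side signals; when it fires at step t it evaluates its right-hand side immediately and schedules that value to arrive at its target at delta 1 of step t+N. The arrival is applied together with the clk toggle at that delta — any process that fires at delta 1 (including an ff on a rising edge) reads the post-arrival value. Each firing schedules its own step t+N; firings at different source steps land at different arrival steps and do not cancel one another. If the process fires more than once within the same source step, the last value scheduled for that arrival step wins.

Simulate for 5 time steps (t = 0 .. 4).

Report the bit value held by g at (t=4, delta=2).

0

t0.Δ0 k=0 f=0 b=0 e=0 h=0 c=0 clk=0 g=0 j=1 a=0
t0.Δ1 k=0 f=0 b=0 e=0 h=0 c=0 clk=1 g=0 j=1 a=0
t0.Δ2 k=0 f=0 b=0 e=0 h=0 c=0 clk=1 g=1 j=1 a=0
t1.Δ0 k=0 f=0 b=0 e=0 h=0 c=0 clk=1 g=1 j=1 a=0
t1.Δ1 k=0 f=0 b=0 e=0 h=0 c=0 clk=0 g=1 j=1 a=0
t2.Δ0 k=0 f=0 b=0 e=0 h=0 c=0 clk=0 g=1 j=1 a=0
t2.Δ1 k=0 f=0 b=0 e=0 h=0 c=0 clk=1 g=1 j=1 a=0
t2.Δ2 k=0 f=0 b=0 e=0 h=1 c=0 clk=1 g=1 j=1 a=0
t2.Δ3 k=1 f=0 b=0 e=0 h=1 c=1 clk=1 g=1 j=1 a=0
t2.Δ4 k=1 f=1 b=0 e=0 h=1 c=1 clk=1 g=1 j=1 a=1
t2.Δ5 k=1 f=1 b=0 e=1 h=1 c=1 clk=1 g=1 j=1 a=1
t3.Δ0 k=1 f=1 b=0 e=1 h=1 c=1 clk=1 g=1 j=1 a=1
t3.Δ1 k=1 f=1 b=0 e=1 h=1 c=1 clk=0 g=1 j=1 a=1
t4.Δ0 k=1 f=1 b=0 e=1 h=1 c=1 clk=0 g=1 j=1 a=1
t4.Δ1 k=1 f=1 b=0 e=1 h=1 c=1 clk=1 g=1 j=1 a=1
t4.Δ2 k=1 f=1 b=0 e=1 h=1 c=1 clk=1 g=0 j=1 a=1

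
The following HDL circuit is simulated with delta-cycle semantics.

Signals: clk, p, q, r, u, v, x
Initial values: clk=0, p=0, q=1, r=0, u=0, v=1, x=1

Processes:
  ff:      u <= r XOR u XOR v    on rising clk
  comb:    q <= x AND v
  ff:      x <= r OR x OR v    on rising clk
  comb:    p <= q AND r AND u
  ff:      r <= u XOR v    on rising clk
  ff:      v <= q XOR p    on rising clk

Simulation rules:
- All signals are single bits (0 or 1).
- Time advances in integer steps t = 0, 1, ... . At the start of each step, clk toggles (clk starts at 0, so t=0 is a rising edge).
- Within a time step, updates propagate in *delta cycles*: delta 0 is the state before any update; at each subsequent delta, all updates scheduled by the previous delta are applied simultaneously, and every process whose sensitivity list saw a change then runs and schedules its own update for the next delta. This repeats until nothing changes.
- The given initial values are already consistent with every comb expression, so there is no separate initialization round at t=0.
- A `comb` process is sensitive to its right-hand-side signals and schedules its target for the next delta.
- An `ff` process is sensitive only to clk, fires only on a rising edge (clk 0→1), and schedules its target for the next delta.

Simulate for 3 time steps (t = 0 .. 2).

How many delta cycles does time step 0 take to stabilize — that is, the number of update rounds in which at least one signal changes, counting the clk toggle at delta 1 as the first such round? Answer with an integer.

t0.Δ0 v=1 p=0 x=1 clk=0 r=0 u=0 q=1
t0.Δ1 v=1 p=0 x=1 clk=1 r=0 u=0 q=1
t0.Δ2 v=1 p=0 x=1 clk=1 r=1 u=1 q=1
t0.Δ3 v=1 p=1 x=1 clk=1 r=1 u=1 q=1
t1.Δ0 v=1 p=1 x=1 clk=1 r=1 u=1 q=1
t1.Δ1 v=1 p=1 x=1 clk=0 r=1 u=1 q=1
t2.Δ0 v=1 p=1 x=1 clk=0 r=1 u=1 q=1
t2.Δ1 v=1 p=1 x=1 clk=1 r=1 u=1 q=1
t2.Δ2 v=0 p=1 x=1 clk=1 r=0 u=1 q=1
t2.Δ3 v=0 p=0 x=1 clk=1 r=0 u=1 q=0

3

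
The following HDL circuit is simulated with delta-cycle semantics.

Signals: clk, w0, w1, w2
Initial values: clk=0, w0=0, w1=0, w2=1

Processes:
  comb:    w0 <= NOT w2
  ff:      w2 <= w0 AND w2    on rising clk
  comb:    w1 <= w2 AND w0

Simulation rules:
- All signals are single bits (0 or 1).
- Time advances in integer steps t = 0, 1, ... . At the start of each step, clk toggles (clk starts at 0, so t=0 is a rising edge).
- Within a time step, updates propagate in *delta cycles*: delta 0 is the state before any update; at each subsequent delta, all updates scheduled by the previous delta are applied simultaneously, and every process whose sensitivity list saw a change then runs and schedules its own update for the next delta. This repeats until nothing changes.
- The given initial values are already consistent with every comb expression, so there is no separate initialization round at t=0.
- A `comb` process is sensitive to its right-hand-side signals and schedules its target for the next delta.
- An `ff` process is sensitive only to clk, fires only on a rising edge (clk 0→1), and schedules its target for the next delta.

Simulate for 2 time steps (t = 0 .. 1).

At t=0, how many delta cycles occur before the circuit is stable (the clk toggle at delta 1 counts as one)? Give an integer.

3

[bits: w0,clk,w2,w1]
t=0: Δ0=0010 Δ1=0110 Δ2=0100 Δ3=1100 | 3Δ
t=1: Δ0=1100 Δ1=1000 | 1Δ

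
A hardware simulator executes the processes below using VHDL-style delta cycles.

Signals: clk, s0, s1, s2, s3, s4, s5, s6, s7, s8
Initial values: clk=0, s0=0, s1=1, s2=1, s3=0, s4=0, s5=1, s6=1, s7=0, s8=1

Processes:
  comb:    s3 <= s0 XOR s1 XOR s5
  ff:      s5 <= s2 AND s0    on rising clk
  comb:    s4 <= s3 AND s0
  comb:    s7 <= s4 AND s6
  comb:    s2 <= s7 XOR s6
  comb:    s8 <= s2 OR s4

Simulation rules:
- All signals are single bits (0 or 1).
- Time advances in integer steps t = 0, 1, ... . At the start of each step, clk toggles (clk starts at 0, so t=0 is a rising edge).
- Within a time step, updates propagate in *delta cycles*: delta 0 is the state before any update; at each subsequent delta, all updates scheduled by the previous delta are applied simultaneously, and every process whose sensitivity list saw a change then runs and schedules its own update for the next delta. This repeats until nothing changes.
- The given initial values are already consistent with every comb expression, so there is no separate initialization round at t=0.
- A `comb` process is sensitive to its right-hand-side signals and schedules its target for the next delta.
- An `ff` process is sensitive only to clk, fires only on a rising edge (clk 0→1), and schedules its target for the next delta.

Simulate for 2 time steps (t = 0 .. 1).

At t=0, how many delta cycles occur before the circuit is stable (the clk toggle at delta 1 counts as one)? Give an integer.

3

t=0 Δ0: s1=1 s3=0 s2=1 clk=0 s4=0 s6=1 s0=0 s8=1 s5=1 s7=0
  Δ1: clk:0→1
  Δ2: s5:1→0
  Δ3: s3:0→1
  (3Δ to stable)
t=1 Δ0: s1=1 s3=1 s2=1 clk=1 s4=0 s6=1 s0=0 s8=1 s5=0 s7=0
  Δ1: clk:1→0
  (1Δ to stable)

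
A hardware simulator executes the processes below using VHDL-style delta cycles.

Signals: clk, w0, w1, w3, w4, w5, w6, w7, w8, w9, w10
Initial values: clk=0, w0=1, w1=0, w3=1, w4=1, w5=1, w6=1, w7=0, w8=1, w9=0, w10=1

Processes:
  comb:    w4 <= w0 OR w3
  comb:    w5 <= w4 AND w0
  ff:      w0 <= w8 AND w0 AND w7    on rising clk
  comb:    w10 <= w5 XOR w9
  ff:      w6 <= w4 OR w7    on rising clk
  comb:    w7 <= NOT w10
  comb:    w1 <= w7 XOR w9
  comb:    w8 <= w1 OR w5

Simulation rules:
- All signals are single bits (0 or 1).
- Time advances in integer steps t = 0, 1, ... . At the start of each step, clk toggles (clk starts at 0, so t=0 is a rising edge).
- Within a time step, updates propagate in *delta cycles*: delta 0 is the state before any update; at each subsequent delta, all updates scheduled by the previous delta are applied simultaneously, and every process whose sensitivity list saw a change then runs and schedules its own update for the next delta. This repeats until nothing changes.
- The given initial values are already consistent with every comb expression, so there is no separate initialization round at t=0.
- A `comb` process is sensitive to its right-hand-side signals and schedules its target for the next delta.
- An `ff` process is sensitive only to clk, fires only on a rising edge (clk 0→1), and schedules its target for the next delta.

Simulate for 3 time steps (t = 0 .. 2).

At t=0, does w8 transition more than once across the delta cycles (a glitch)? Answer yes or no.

t=0 Δ0: w0=1 w6=1 w3=1 w10=1 w1=0 w5=1 w9=0 w4=1 clk=0 w8=1 w7=0
  Δ1: clk:0→1
  Δ2: w0:1→0
  Δ3: w5:1→0
  Δ4: w10:1→0, w8:1→0
  Δ5: w7:0→1
  Δ6: w1:0→1
  Δ7: w8:0→1
  (7Δ to stable)
t=1 Δ0: w0=0 w6=1 w3=1 w10=0 w1=1 w5=0 w9=0 w4=1 clk=1 w8=1 w7=1
  Δ1: clk:1→0
  (1Δ to stable)
t=2 Δ0: w0=0 w6=1 w3=1 w10=0 w1=1 w5=0 w9=0 w4=1 clk=0 w8=1 w7=1
  Δ1: clk:0→1
  (1Δ to stable)

yes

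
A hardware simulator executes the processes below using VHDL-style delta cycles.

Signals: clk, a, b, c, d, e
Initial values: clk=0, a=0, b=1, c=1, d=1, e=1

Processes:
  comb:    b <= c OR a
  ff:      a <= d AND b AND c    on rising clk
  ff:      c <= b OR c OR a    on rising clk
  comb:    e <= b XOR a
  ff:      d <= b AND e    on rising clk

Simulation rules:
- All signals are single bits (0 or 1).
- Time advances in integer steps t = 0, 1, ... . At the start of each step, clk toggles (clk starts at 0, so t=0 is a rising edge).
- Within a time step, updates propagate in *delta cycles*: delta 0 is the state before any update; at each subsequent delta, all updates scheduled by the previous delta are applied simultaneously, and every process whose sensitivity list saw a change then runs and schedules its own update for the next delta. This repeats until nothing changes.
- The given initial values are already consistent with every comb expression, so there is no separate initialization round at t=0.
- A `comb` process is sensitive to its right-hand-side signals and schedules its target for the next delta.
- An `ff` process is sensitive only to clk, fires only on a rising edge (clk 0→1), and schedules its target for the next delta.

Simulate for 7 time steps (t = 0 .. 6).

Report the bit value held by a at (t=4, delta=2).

0

t0.Δ0 c=1 clk=0 e=1 d=1 a=0 b=1
t0.Δ1 c=1 clk=1 e=1 d=1 a=0 b=1
t0.Δ2 c=1 clk=1 e=1 d=1 a=1 b=1
t0.Δ3 c=1 clk=1 e=0 d=1 a=1 b=1
t1.Δ0 c=1 clk=1 e=0 d=1 a=1 b=1
t1.Δ1 c=1 clk=0 e=0 d=1 a=1 b=1
t2.Δ0 c=1 clk=0 e=0 d=1 a=1 b=1
t2.Δ1 c=1 clk=1 e=0 d=1 a=1 b=1
t2.Δ2 c=1 clk=1 e=0 d=0 a=1 b=1
t3.Δ0 c=1 clk=1 e=0 d=0 a=1 b=1
t3.Δ1 c=1 clk=0 e=0 d=0 a=1 b=1
t4.Δ0 c=1 clk=0 e=0 d=0 a=1 b=1
t4.Δ1 c=1 clk=1 e=0 d=0 a=1 b=1
t4.Δ2 c=1 clk=1 e=0 d=0 a=0 b=1
t4.Δ3 c=1 clk=1 e=1 d=0 a=0 b=1
t5.Δ0 c=1 clk=1 e=1 d=0 a=0 b=1
t5.Δ1 c=1 clk=0 e=1 d=0 a=0 b=1
t6.Δ0 c=1 clk=0 e=1 d=0 a=0 b=1
t6.Δ1 c=1 clk=1 e=1 d=0 a=0 b=1
t6.Δ2 c=1 clk=1 e=1 d=1 a=0 b=1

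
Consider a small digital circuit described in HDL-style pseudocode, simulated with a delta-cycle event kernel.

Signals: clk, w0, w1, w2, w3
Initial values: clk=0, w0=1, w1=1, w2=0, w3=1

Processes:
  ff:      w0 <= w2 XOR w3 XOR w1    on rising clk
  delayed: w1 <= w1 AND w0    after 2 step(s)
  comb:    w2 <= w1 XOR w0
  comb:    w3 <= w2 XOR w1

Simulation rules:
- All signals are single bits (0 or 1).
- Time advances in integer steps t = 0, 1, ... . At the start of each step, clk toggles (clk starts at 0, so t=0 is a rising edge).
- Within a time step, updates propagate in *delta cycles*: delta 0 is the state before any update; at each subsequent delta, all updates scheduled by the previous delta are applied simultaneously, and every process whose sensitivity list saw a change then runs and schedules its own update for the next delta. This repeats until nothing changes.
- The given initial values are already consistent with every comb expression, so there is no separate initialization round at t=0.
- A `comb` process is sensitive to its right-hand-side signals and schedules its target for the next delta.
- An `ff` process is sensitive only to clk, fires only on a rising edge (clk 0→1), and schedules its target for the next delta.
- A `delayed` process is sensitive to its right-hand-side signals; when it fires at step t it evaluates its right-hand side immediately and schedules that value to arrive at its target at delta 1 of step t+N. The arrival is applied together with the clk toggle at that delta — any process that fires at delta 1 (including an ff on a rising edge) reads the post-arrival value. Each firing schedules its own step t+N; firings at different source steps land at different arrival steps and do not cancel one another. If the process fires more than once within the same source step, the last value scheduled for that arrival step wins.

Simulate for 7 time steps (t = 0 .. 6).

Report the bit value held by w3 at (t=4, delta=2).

1

t0.Δ0 w3=1 w1=1 clk=0 w2=0 w0=1
t0.Δ1 w3=1 w1=1 clk=1 w2=0 w0=1
t0.Δ2 w3=1 w1=1 clk=1 w2=0 w0=0
t0.Δ3 w3=1 w1=1 clk=1 w2=1 w0=0
t0.Δ4 w3=0 w1=1 clk=1 w2=1 w0=0
t1.Δ0 w3=0 w1=1 clk=1 w2=1 w0=0
t1.Δ1 w3=0 w1=1 clk=0 w2=1 w0=0
t2.Δ0 w3=0 w1=1 clk=0 w2=1 w0=0
t2.Δ1 w3=0 w1=0 clk=1 w2=1 w0=0
t2.Δ2 w3=1 w1=0 clk=1 w2=0 w0=1
t2.Δ3 w3=0 w1=0 clk=1 w2=1 w0=1
t2.Δ4 w3=1 w1=0 clk=1 w2=1 w0=1
t3.Δ0 w3=1 w1=0 clk=1 w2=1 w0=1
t3.Δ1 w3=1 w1=0 clk=0 w2=1 w0=1
t4.Δ0 w3=1 w1=0 clk=0 w2=1 w0=1
t4.Δ1 w3=1 w1=0 clk=1 w2=1 w0=1
t4.Δ2 w3=1 w1=0 clk=1 w2=1 w0=0
t4.Δ3 w3=1 w1=0 clk=1 w2=0 w0=0
t4.Δ4 w3=0 w1=0 clk=1 w2=0 w0=0
t5.Δ0 w3=0 w1=0 clk=1 w2=0 w0=0
t5.Δ1 w3=0 w1=0 clk=0 w2=0 w0=0
t6.Δ0 w3=0 w1=0 clk=0 w2=0 w0=0
t6.Δ1 w3=0 w1=0 clk=1 w2=0 w0=0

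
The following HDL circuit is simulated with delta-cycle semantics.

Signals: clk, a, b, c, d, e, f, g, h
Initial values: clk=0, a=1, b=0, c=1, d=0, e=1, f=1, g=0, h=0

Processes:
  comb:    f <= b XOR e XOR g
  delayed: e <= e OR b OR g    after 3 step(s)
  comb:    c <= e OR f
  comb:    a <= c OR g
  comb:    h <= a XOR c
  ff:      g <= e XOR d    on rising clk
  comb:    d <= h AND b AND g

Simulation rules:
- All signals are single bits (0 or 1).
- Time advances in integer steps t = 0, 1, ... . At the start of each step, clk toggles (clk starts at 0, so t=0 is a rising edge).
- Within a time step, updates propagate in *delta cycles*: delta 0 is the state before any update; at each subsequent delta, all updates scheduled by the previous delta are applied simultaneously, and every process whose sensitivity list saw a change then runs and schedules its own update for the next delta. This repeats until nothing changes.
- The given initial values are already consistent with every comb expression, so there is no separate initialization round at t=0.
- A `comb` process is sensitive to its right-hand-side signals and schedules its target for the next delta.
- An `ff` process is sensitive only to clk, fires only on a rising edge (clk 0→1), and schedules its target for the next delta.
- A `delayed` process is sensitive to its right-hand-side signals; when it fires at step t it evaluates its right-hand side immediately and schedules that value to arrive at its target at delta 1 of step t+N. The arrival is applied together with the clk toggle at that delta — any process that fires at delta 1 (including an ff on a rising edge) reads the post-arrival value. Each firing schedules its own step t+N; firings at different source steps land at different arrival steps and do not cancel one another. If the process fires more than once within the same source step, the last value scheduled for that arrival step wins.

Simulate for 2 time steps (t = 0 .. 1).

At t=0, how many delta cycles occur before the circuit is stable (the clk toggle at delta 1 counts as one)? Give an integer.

t0.Δ0 f=1 h=0 d=0 a=1 b=0 c=1 clk=0 e=1 g=0
t0.Δ1 f=1 h=0 d=0 a=1 b=0 c=1 clk=1 e=1 g=0
t0.Δ2 f=1 h=0 d=0 a=1 b=0 c=1 clk=1 e=1 g=1
t0.Δ3 f=0 h=0 d=0 a=1 b=0 c=1 clk=1 e=1 g=1
t1.Δ0 f=0 h=0 d=0 a=1 b=0 c=1 clk=1 e=1 g=1
t1.Δ1 f=0 h=0 d=0 a=1 b=0 c=1 clk=0 e=1 g=1

3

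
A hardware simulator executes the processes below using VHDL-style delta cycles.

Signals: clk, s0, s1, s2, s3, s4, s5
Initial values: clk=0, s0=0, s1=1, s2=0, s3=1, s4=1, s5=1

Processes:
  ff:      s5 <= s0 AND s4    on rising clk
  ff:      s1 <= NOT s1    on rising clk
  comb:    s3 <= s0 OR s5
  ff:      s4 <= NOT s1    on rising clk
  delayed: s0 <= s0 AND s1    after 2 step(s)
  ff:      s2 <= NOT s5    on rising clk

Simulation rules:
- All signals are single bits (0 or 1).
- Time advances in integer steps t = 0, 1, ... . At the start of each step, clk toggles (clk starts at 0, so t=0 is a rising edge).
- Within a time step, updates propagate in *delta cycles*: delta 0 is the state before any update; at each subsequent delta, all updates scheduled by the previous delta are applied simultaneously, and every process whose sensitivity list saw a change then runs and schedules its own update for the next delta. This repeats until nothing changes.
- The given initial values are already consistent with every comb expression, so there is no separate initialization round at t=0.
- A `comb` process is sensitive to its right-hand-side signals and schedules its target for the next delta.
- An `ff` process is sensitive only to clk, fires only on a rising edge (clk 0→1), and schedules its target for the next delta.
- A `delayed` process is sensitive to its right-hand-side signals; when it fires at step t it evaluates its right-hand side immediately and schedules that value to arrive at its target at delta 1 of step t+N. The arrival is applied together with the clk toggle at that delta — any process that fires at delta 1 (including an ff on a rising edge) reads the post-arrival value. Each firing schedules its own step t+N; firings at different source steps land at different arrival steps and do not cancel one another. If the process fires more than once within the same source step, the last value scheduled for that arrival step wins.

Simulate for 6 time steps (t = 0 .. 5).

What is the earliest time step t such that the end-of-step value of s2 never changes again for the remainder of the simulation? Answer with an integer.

2

t=0 Δ0: s3=1 clk=0 s1=1 s0=0 s5=1 s4=1 s2=0
  Δ1: clk:0→1
  Δ2: s1:1→0, s5:1→0, s4:1→0
  Δ3: s3:1→0
  (3Δ to stable)
t=1 Δ0: s3=0 clk=1 s1=0 s0=0 s5=0 s4=0 s2=0
  Δ1: clk:1→0
  (1Δ to stable)
t=2 Δ0: s3=0 clk=0 s1=0 s0=0 s5=0 s4=0 s2=0
  Δ1: clk:0→1
  Δ2: s1:0→1, s4:0→1, s2:0→1
  (2Δ to stable)
t=3 Δ0: s3=0 clk=1 s1=1 s0=0 s5=0 s4=1 s2=1
  Δ1: clk:1→0
  (1Δ to stable)
t=4 Δ0: s3=0 clk=0 s1=1 s0=0 s5=0 s4=1 s2=1
  Δ1: clk:0→1
  Δ2: s1:1→0, s4:1→0
  (2Δ to stable)
t=5 Δ0: s3=0 clk=1 s1=0 s0=0 s5=0 s4=0 s2=1
  Δ1: clk:1→0
  (1Δ to stable)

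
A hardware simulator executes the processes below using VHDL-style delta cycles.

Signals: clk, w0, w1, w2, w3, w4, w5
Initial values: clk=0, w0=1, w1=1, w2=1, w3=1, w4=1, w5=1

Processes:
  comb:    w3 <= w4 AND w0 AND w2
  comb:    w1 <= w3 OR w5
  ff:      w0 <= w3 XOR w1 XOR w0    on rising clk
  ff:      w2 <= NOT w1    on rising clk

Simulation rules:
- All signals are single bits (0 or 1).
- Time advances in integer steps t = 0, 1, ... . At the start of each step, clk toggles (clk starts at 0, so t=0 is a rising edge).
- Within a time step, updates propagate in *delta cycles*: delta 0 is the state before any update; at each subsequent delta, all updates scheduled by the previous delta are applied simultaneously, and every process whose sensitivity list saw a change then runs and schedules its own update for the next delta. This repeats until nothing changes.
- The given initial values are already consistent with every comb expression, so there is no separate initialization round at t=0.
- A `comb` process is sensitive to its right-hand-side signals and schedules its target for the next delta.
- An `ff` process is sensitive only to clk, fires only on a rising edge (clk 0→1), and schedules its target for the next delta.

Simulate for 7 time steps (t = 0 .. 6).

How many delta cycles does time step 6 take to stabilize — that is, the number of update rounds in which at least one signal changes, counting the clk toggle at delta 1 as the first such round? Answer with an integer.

t=0 Δ0: w4=1 w3=1 w0=1 w1=1 clk=0 w5=1 w2=1
  Δ1: clk:0→1
  Δ2: w2:1→0
  Δ3: w3:1→0
  (3Δ to stable)
t=1 Δ0: w4=1 w3=0 w0=1 w1=1 clk=1 w5=1 w2=0
  Δ1: clk:1→0
  (1Δ to stable)
t=2 Δ0: w4=1 w3=0 w0=1 w1=1 clk=0 w5=1 w2=0
  Δ1: clk:0→1
  Δ2: w0:1→0
  (2Δ to stable)
t=3 Δ0: w4=1 w3=0 w0=0 w1=1 clk=1 w5=1 w2=0
  Δ1: clk:1→0
  (1Δ to stable)
t=4 Δ0: w4=1 w3=0 w0=0 w1=1 clk=0 w5=1 w2=0
  Δ1: clk:0→1
  Δ2: w0:0→1
  (2Δ to stable)
t=5 Δ0: w4=1 w3=0 w0=1 w1=1 clk=1 w5=1 w2=0
  Δ1: clk:1→0
  (1Δ to stable)
t=6 Δ0: w4=1 w3=0 w0=1 w1=1 clk=0 w5=1 w2=0
  Δ1: clk:0→1
  Δ2: w0:1→0
  (2Δ to stable)

2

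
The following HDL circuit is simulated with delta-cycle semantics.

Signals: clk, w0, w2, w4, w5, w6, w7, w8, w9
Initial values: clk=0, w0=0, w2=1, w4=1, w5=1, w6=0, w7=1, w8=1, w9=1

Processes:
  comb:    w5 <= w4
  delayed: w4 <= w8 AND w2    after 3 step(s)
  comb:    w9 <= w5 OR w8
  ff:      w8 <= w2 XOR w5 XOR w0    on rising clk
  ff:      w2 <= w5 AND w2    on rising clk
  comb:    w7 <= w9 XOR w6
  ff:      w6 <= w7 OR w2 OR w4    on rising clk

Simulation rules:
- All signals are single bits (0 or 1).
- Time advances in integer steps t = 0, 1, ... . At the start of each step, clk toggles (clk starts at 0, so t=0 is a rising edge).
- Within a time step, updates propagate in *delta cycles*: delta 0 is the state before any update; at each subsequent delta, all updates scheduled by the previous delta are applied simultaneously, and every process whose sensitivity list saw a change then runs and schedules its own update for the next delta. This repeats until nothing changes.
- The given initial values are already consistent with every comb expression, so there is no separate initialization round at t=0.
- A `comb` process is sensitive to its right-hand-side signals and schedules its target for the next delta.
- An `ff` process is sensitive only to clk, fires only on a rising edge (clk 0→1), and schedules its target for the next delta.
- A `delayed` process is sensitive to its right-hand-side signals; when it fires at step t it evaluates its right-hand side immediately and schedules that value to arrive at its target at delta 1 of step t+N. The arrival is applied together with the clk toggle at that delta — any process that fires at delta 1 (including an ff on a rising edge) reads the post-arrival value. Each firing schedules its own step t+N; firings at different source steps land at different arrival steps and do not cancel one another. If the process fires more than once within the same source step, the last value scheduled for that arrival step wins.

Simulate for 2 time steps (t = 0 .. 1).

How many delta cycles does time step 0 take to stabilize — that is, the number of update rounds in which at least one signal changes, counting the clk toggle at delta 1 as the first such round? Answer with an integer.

t=0 Δ0: w6=0 clk=0 w7=1 w5=1 w0=0 w9=1 w8=1 w4=1 w2=1
  Δ1: clk:0→1
  Δ2: w6:0→1, w8:1→0
  Δ3: w7:1→0
  (3Δ to stable)
t=1 Δ0: w6=1 clk=1 w7=0 w5=1 w0=0 w9=1 w8=0 w4=1 w2=1
  Δ1: clk:1→0
  (1Δ to stable)

3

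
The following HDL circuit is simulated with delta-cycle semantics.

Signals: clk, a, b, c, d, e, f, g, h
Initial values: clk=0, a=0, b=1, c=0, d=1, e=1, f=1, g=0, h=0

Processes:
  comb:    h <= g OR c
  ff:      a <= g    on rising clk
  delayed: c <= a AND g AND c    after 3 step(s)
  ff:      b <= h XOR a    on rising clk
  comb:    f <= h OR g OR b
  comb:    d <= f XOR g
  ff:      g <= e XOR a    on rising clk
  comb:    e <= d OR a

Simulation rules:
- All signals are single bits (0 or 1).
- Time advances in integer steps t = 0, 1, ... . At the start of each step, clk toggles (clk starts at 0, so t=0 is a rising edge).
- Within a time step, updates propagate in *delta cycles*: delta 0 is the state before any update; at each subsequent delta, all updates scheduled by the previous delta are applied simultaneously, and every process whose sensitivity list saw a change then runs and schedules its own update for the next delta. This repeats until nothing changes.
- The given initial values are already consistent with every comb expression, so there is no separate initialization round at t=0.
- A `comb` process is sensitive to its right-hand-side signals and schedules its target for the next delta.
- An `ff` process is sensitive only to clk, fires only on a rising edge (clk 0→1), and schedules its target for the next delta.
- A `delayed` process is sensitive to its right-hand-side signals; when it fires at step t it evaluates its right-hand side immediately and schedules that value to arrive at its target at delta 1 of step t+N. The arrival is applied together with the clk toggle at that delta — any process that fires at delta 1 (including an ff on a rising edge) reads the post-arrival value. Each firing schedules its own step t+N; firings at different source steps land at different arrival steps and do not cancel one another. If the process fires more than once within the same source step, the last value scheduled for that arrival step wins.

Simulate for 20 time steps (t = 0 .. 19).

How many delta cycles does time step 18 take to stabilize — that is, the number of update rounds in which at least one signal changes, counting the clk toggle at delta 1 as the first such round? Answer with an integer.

4

t=0 Δ0: f=1 b=1 c=0 e=1 h=0 clk=0 g=0 d=1 a=0
  Δ1: clk:0→1
  Δ2: b:1→0, g:0→1
  Δ3: h:0→1, d:1→0
  Δ4: e:1→0
  (4Δ to stable)
t=1 Δ0: f=1 b=0 c=0 e=0 h=1 clk=1 g=1 d=0 a=0
  Δ1: clk:1→0
  (1Δ to stable)
t=2 Δ0: f=1 b=0 c=0 e=0 h=1 clk=0 g=1 d=0 a=0
  Δ1: clk:0→1
  Δ2: b:0→1, g:1→0, a:0→1
  Δ3: e:0→1, h:1→0, d:0→1
  (3Δ to stable)
t=3 Δ0: f=1 b=1 c=0 e=1 h=0 clk=1 g=0 d=1 a=1
  Δ1: clk:1→0
  (1Δ to stable)
t=4 Δ0: f=1 b=1 c=0 e=1 h=0 clk=0 g=0 d=1 a=1
  Δ1: clk:0→1
  Δ2: a:1→0
  (2Δ to stable)
t=5 Δ0: f=1 b=1 c=0 e=1 h=0 clk=1 g=0 d=1 a=0
  Δ1: clk:1→0
  (1Δ to stable)
t=6 Δ0: f=1 b=1 c=0 e=1 h=0 clk=0 g=0 d=1 a=0
  Δ1: clk:0→1
  Δ2: b:1→0, g:0→1
  Δ3: h:0→1, d:1→0
  Δ4: e:1→0
  (4Δ to stable)
t=7 Δ0: f=1 b=0 c=0 e=0 h=1 clk=1 g=1 d=0 a=0
  Δ1: clk:1→0
  (1Δ to stable)
t=8 Δ0: f=1 b=0 c=0 e=0 h=1 clk=0 g=1 d=0 a=0
  Δ1: clk:0→1
  Δ2: b:0→1, g:1→0, a:0→1
  Δ3: e:0→1, h:1→0, d:0→1
  (3Δ to stable)
t=9 Δ0: f=1 b=1 c=0 e=1 h=0 clk=1 g=0 d=1 a=1
  Δ1: clk:1→0
  (1Δ to stable)
t=10 Δ0: f=1 b=1 c=0 e=1 h=0 clk=0 g=0 d=1 a=1
  Δ1: clk:0→1
  Δ2: a:1→0
  (2Δ to stable)
t=11 Δ0: f=1 b=1 c=0 e=1 h=0 clk=1 g=0 d=1 a=0
  Δ1: clk:1→0
  (1Δ to stable)
t=12 Δ0: f=1 b=1 c=0 e=1 h=0 clk=0 g=0 d=1 a=0
  Δ1: clk:0→1
  Δ2: b:1→0, g:0→1
  Δ3: h:0→1, d:1→0
  Δ4: e:1→0
  (4Δ to stable)
t=13 Δ0: f=1 b=0 c=0 e=0 h=1 clk=1 g=1 d=0 a=0
  Δ1: clk:1→0
  (1Δ to stable)
t=14 Δ0: f=1 b=0 c=0 e=0 h=1 clk=0 g=1 d=0 a=0
  Δ1: clk:0→1
  Δ2: b:0→1, g:1→0, a:0→1
  Δ3: e:0→1, h:1→0, d:0→1
  (3Δ to stable)
t=15 Δ0: f=1 b=1 c=0 e=1 h=0 clk=1 g=0 d=1 a=1
  Δ1: clk:1→0
  (1Δ to stable)
t=16 Δ0: f=1 b=1 c=0 e=1 h=0 clk=0 g=0 d=1 a=1
  Δ1: clk:0→1
  Δ2: a:1→0
  (2Δ to stable)
t=17 Δ0: f=1 b=1 c=0 e=1 h=0 clk=1 g=0 d=1 a=0
  Δ1: clk:1→0
  (1Δ to stable)
t=18 Δ0: f=1 b=1 c=0 e=1 h=0 clk=0 g=0 d=1 a=0
  Δ1: clk:0→1
  Δ2: b:1→0, g:0→1
  Δ3: h:0→1, d:1→0
  Δ4: e:1→0
  (4Δ to stable)
t=19 Δ0: f=1 b=0 c=0 e=0 h=1 clk=1 g=1 d=0 a=0
  Δ1: clk:1→0
  (1Δ to stable)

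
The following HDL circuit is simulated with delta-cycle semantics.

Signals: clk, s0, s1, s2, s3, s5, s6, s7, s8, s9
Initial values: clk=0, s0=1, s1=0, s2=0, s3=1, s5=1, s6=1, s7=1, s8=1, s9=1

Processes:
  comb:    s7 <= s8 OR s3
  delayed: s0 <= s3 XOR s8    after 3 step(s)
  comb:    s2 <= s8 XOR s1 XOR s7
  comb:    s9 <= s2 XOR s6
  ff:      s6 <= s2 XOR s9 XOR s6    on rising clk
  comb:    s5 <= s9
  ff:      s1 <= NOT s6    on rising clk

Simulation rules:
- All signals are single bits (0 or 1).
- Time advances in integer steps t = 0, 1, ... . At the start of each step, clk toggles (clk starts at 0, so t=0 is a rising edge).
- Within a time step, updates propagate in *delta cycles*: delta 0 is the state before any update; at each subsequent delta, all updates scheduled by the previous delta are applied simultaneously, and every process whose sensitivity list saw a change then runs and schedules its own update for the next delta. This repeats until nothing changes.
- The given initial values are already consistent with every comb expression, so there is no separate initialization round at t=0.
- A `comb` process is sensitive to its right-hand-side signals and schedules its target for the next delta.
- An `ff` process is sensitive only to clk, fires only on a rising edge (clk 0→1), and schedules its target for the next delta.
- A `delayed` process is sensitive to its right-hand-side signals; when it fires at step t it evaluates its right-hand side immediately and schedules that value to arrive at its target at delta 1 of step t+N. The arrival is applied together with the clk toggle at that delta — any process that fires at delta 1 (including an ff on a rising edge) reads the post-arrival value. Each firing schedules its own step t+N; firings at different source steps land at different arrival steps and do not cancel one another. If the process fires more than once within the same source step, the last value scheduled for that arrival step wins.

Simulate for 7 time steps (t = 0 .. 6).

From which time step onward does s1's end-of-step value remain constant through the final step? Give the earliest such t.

[bits: s5,s0,clk,s2,s9,s7,s1,s3,s6,s8]
t=0: Δ0=1100110111 Δ1=1110110111 Δ2=1110110101 Δ3=1110010101 Δ4=0110010101 | 4Δ
t=1: Δ0=0110010101 Δ1=0100010101 | 1Δ
t=2: Δ0=0100010101 Δ1=0110010101 Δ2=0110011101 Δ3=0111011101 Δ4=0111111101 Δ5=1111111101 | 5Δ
t=3: Δ0=1111111101 Δ1=1101111101 | 1Δ
t=4: Δ0=1101111101 Δ1=1111111101 | 1Δ
t=5: Δ0=1111111101 Δ1=1101111101 | 1Δ
t=6: Δ0=1101111101 Δ1=1111111101 | 1Δ

2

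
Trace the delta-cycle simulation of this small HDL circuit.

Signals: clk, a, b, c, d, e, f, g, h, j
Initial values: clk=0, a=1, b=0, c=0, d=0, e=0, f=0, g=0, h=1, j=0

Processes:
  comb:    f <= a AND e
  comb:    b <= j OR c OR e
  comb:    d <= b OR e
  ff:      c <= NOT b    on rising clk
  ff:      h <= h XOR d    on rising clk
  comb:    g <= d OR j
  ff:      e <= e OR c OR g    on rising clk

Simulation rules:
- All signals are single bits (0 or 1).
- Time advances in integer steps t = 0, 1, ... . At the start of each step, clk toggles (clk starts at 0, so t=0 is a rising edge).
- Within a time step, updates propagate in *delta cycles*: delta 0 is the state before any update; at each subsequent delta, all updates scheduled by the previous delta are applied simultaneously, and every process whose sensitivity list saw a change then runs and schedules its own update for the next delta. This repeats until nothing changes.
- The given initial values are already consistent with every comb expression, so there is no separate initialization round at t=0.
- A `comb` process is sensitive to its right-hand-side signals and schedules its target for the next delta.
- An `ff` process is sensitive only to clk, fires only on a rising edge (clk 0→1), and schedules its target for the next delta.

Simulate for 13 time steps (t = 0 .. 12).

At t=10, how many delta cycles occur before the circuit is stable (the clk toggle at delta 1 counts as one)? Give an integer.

2

t0.Δ0 e=0 c=0 a=1 f=0 j=0 d=0 g=0 b=0 clk=0 h=1
t0.Δ1 e=0 c=0 a=1 f=0 j=0 d=0 g=0 b=0 clk=1 h=1
t0.Δ2 e=0 c=1 a=1 f=0 j=0 d=0 g=0 b=0 clk=1 h=1
t0.Δ3 e=0 c=1 a=1 f=0 j=0 d=0 g=0 b=1 clk=1 h=1
t0.Δ4 e=0 c=1 a=1 f=0 j=0 d=1 g=0 b=1 clk=1 h=1
t0.Δ5 e=0 c=1 a=1 f=0 j=0 d=1 g=1 b=1 clk=1 h=1
t1.Δ0 e=0 c=1 a=1 f=0 j=0 d=1 g=1 b=1 clk=1 h=1
t1.Δ1 e=0 c=1 a=1 f=0 j=0 d=1 g=1 b=1 clk=0 h=1
t2.Δ0 e=0 c=1 a=1 f=0 j=0 d=1 g=1 b=1 clk=0 h=1
t2.Δ1 e=0 c=1 a=1 f=0 j=0 d=1 g=1 b=1 clk=1 h=1
t2.Δ2 e=1 c=0 a=1 f=0 j=0 d=1 g=1 b=1 clk=1 h=0
t2.Δ3 e=1 c=0 a=1 f=1 j=0 d=1 g=1 b=1 clk=1 h=0
t3.Δ0 e=1 c=0 a=1 f=1 j=0 d=1 g=1 b=1 clk=1 h=0
t3.Δ1 e=1 c=0 a=1 f=1 j=0 d=1 g=1 b=1 clk=0 h=0
t4.Δ0 e=1 c=0 a=1 f=1 j=0 d=1 g=1 b=1 clk=0 h=0
t4.Δ1 e=1 c=0 a=1 f=1 j=0 d=1 g=1 b=1 clk=1 h=0
t4.Δ2 e=1 c=0 a=1 f=1 j=0 d=1 g=1 b=1 clk=1 h=1
t5.Δ0 e=1 c=0 a=1 f=1 j=0 d=1 g=1 b=1 clk=1 h=1
t5.Δ1 e=1 c=0 a=1 f=1 j=0 d=1 g=1 b=1 clk=0 h=1
t6.Δ0 e=1 c=0 a=1 f=1 j=0 d=1 g=1 b=1 clk=0 h=1
t6.Δ1 e=1 c=0 a=1 f=1 j=0 d=1 g=1 b=1 clk=1 h=1
t6.Δ2 e=1 c=0 a=1 f=1 j=0 d=1 g=1 b=1 clk=1 h=0
t7.Δ0 e=1 c=0 a=1 f=1 j=0 d=1 g=1 b=1 clk=1 h=0
t7.Δ1 e=1 c=0 a=1 f=1 j=0 d=1 g=1 b=1 clk=0 h=0
t8.Δ0 e=1 c=0 a=1 f=1 j=0 d=1 g=1 b=1 clk=0 h=0
t8.Δ1 e=1 c=0 a=1 f=1 j=0 d=1 g=1 b=1 clk=1 h=0
t8.Δ2 e=1 c=0 a=1 f=1 j=0 d=1 g=1 b=1 clk=1 h=1
t9.Δ0 e=1 c=0 a=1 f=1 j=0 d=1 g=1 b=1 clk=1 h=1
t9.Δ1 e=1 c=0 a=1 f=1 j=0 d=1 g=1 b=1 clk=0 h=1
t10.Δ0 e=1 c=0 a=1 f=1 j=0 d=1 g=1 b=1 clk=0 h=1
t10.Δ1 e=1 c=0 a=1 f=1 j=0 d=1 g=1 b=1 clk=1 h=1
t10.Δ2 e=1 c=0 a=1 f=1 j=0 d=1 g=1 b=1 clk=1 h=0
t11.Δ0 e=1 c=0 a=1 f=1 j=0 d=1 g=1 b=1 clk=1 h=0
t11.Δ1 e=1 c=0 a=1 f=1 j=0 d=1 g=1 b=1 clk=0 h=0
t12.Δ0 e=1 c=0 a=1 f=1 j=0 d=1 g=1 b=1 clk=0 h=0
t12.Δ1 e=1 c=0 a=1 f=1 j=0 d=1 g=1 b=1 clk=1 h=0
t12.Δ2 e=1 c=0 a=1 f=1 j=0 d=1 g=1 b=1 clk=1 h=1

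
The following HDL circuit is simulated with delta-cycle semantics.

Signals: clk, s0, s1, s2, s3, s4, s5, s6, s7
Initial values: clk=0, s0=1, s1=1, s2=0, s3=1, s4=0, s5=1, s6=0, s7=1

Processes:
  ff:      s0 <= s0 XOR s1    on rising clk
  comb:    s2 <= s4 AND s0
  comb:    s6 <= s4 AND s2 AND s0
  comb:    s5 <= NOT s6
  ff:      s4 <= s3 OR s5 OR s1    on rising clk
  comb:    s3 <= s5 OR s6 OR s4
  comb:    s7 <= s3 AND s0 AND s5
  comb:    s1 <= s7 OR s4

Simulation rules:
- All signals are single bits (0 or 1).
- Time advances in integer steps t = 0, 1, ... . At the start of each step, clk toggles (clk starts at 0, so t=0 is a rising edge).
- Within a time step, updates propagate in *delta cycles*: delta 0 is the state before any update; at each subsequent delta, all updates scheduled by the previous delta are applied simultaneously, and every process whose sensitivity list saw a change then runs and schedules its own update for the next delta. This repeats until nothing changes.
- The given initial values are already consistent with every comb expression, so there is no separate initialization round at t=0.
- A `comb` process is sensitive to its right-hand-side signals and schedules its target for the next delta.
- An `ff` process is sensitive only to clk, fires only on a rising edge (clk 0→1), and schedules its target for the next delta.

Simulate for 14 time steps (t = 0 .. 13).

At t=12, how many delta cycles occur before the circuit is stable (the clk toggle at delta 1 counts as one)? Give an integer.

t=0 Δ0: s0=1 s4=0 s5=1 s6=0 s1=1 s2=0 clk=0 s3=1 s7=1
  Δ1: clk:0→1
  Δ2: s0:1→0, s4:0→1
  Δ3: s7:1→0
  (3Δ to stable)
t=1 Δ0: s0=0 s4=1 s5=1 s6=0 s1=1 s2=0 clk=1 s3=1 s7=0
  Δ1: clk:1→0
  (1Δ to stable)
t=2 Δ0: s0=0 s4=1 s5=1 s6=0 s1=1 s2=0 clk=0 s3=1 s7=0
  Δ1: clk:0→1
  Δ2: s0:0→1
  Δ3: s2:0→1, s7:0→1
  Δ4: s6:0→1
  Δ5: s5:1→0
  Δ6: s7:1→0
  (6Δ to stable)
t=3 Δ0: s0=1 s4=1 s5=0 s6=1 s1=1 s2=1 clk=1 s3=1 s7=0
  Δ1: clk:1→0
  (1Δ to stable)
t=4 Δ0: s0=1 s4=1 s5=0 s6=1 s1=1 s2=1 clk=0 s3=1 s7=0
  Δ1: clk:0→1
  Δ2: s0:1→0
  Δ3: s6:1→0, s2:1→0
  Δ4: s5:0→1
  (4Δ to stable)
t=5 Δ0: s0=0 s4=1 s5=1 s6=0 s1=1 s2=0 clk=1 s3=1 s7=0
  Δ1: clk:1→0
  (1Δ to stable)
t=6 Δ0: s0=0 s4=1 s5=1 s6=0 s1=1 s2=0 clk=0 s3=1 s7=0
  Δ1: clk:0→1
  Δ2: s0:0→1
  Δ3: s2:0→1, s7:0→1
  Δ4: s6:0→1
  Δ5: s5:1→0
  Δ6: s7:1→0
  (6Δ to stable)
t=7 Δ0: s0=1 s4=1 s5=0 s6=1 s1=1 s2=1 clk=1 s3=1 s7=0
  Δ1: clk:1→0
  (1Δ to stable)
t=8 Δ0: s0=1 s4=1 s5=0 s6=1 s1=1 s2=1 clk=0 s3=1 s7=0
  Δ1: clk:0→1
  Δ2: s0:1→0
  Δ3: s6:1→0, s2:1→0
  Δ4: s5:0→1
  (4Δ to stable)
t=9 Δ0: s0=0 s4=1 s5=1 s6=0 s1=1 s2=0 clk=1 s3=1 s7=0
  Δ1: clk:1→0
  (1Δ to stable)
t=10 Δ0: s0=0 s4=1 s5=1 s6=0 s1=1 s2=0 clk=0 s3=1 s7=0
  Δ1: clk:0→1
  Δ2: s0:0→1
  Δ3: s2:0→1, s7:0→1
  Δ4: s6:0→1
  Δ5: s5:1→0
  Δ6: s7:1→0
  (6Δ to stable)
t=11 Δ0: s0=1 s4=1 s5=0 s6=1 s1=1 s2=1 clk=1 s3=1 s7=0
  Δ1: clk:1→0
  (1Δ to stable)
t=12 Δ0: s0=1 s4=1 s5=0 s6=1 s1=1 s2=1 clk=0 s3=1 s7=0
  Δ1: clk:0→1
  Δ2: s0:1→0
  Δ3: s6:1→0, s2:1→0
  Δ4: s5:0→1
  (4Δ to stable)
t=13 Δ0: s0=0 s4=1 s5=1 s6=0 s1=1 s2=0 clk=1 s3=1 s7=0
  Δ1: clk:1→0
  (1Δ to stable)

4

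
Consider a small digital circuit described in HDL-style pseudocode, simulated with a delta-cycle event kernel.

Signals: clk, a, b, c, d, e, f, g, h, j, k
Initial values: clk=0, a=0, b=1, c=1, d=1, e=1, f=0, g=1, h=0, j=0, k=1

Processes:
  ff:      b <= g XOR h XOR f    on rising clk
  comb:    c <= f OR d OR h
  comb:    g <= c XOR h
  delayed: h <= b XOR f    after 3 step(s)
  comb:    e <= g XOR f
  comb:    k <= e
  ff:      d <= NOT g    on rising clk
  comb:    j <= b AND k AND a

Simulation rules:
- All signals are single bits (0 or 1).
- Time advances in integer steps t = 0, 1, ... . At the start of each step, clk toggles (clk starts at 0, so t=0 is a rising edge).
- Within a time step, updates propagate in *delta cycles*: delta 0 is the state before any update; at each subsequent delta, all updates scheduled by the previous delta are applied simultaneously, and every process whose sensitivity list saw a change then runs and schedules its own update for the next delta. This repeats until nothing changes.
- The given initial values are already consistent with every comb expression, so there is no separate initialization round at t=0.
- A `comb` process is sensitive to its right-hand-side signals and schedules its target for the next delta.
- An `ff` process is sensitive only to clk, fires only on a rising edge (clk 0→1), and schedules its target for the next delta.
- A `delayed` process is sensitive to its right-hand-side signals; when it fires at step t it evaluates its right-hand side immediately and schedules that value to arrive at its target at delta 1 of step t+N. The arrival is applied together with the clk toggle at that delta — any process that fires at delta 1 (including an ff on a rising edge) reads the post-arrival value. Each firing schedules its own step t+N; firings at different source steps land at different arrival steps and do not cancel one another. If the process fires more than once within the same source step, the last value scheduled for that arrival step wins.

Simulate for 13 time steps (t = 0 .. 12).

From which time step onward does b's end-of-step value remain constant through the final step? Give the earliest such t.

8

[bits: clk,f,j,c,k,e,a,g,b,h,d]
t=0: Δ0=00011101101 Δ1=10011101101 Δ2=10011101100 Δ3=10001101100 Δ4=10001100100 Δ5=10001000100 Δ6=10000000100 | 6Δ
t=1: Δ0=10000000100 Δ1=00000000100 | 1Δ
t=2: Δ0=00000000100 Δ1=10000000100 Δ2=10000000001 Δ3=10010000001 Δ4=10010001001 Δ5=10010101001 Δ6=10011101001 | 6Δ
t=3: Δ0=10011101001 Δ1=00011101001 | 1Δ
t=4: Δ0=00011101001 Δ1=10011101001 Δ2=10011101100 Δ3=10001101100 Δ4=10001100100 Δ5=10001000100 Δ6=10000000100 | 6Δ
t=5: Δ0=10000000100 Δ1=00000000100 | 1Δ
t=6: Δ0=00000000100 Δ1=10000000100 Δ2=10000000001 Δ3=10010000001 Δ4=10010001001 Δ5=10010101001 Δ6=10011101001 | 6Δ
t=7: Δ0=10011101001 Δ1=00011101011 Δ2=00011100011 Δ3=00011000011 Δ4=00010000011 | 4Δ
t=8: Δ0=00010000011 Δ1=10010000011 Δ2=10010000111 | 2Δ
t=9: Δ0=10010000111 Δ1=00010000101 Δ2=00010001101 Δ3=00010101101 Δ4=00011101101 | 4Δ
t=10: Δ0=00011101101 Δ1=10011101101 Δ2=10011101100 Δ3=10001101100 Δ4=10001100100 Δ5=10001000100 Δ6=10000000100 | 6Δ
t=11: Δ0=10000000100 Δ1=00000000110 Δ2=00010001110 Δ3=00010100110 Δ4=00011000110 Δ5=00010000110 | 5Δ
t=12: Δ0=00010000110 Δ1=10010000110 Δ2=10010000111 | 2Δ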